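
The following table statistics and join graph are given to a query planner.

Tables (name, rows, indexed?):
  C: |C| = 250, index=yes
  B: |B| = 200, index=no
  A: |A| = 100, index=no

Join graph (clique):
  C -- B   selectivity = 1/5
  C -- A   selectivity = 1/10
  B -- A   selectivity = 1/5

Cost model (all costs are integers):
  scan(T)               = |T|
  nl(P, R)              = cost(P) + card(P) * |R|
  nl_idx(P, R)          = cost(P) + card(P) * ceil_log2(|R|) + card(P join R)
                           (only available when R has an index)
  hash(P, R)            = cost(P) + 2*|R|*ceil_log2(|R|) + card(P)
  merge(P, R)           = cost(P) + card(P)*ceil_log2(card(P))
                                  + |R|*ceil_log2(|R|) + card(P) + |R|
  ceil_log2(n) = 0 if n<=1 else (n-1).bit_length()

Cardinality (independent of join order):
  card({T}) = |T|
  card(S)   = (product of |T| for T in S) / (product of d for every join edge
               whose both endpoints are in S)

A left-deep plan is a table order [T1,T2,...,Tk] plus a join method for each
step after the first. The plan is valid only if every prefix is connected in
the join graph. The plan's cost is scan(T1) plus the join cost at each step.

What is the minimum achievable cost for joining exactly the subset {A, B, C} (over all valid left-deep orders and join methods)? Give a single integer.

Selinger DP over subsets of {A,B,C}:
  {C}: scan cost=250, card=250
  {B}: scan cost=200, card=200
  {A}: scan cost=100, card=100
  {BC}: card=10000; try (B,hash)→3700, (C,merge)→4250, (B,merge)→4300, (C,hash)→4400, (C,nl_idx)→11800, (C,nl)→50200 …(+1); best=3700 via (B,hash)
  {AC}: card=2500; try (A,hash)→1900, (C,merge)→3150, (A,merge)→3300, (C,nl_idx)→3400, (C,hash)→4200, (C,nl)→25100 …(+1); best=1900 via (A,hash)
  {AB}: card=4000; try (A,hash)→1800, (B,merge)→2700, (A,merge)→2800, (B,hash)→3400, (B,nl)→20100, (A,nl)→20200; best=1800 via (A,hash)
  {ABC}: card=20000; try (B,hash)→7600, (C,hash)→9800, (A,hash)→15100, (B,merge)→36200, (C,nl_idx)→53800, (C,merge)→56050 …(+4); best=7600 via (B,hash)

7600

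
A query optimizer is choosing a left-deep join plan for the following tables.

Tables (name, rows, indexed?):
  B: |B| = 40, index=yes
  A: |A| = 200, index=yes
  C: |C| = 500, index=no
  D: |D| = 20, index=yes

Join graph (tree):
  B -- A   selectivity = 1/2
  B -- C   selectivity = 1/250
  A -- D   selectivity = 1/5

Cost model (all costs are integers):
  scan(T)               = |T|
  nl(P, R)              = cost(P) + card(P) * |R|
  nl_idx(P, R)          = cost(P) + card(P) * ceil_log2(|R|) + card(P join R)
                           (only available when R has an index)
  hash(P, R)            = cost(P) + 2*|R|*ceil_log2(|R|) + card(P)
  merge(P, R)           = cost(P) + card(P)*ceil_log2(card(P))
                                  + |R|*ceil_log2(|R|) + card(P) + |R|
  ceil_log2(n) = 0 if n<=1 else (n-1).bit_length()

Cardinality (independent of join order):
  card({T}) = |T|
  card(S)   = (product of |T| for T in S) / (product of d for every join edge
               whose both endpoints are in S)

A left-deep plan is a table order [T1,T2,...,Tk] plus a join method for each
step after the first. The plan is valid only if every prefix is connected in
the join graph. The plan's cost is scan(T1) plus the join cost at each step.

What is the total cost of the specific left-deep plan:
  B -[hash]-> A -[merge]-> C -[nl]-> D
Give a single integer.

220280

step 1: scan B: cost=40, card=40
step 2: join A via hash
    card(P join A) = 40*200/(2) = 4000
    cost = 40 + 2*200*8 + 40 = 3280
step 3: join C via merge
    card(P join C) = 4000*500/(250) = 8000
    cost = 3280 + 4000*12 + 500*9 + 4000 + 500 = 60280
step 4: join D via nl
    card(P join D) = 8000*20/(5) = 32000
    cost = 60280 + 8000*20 = 220280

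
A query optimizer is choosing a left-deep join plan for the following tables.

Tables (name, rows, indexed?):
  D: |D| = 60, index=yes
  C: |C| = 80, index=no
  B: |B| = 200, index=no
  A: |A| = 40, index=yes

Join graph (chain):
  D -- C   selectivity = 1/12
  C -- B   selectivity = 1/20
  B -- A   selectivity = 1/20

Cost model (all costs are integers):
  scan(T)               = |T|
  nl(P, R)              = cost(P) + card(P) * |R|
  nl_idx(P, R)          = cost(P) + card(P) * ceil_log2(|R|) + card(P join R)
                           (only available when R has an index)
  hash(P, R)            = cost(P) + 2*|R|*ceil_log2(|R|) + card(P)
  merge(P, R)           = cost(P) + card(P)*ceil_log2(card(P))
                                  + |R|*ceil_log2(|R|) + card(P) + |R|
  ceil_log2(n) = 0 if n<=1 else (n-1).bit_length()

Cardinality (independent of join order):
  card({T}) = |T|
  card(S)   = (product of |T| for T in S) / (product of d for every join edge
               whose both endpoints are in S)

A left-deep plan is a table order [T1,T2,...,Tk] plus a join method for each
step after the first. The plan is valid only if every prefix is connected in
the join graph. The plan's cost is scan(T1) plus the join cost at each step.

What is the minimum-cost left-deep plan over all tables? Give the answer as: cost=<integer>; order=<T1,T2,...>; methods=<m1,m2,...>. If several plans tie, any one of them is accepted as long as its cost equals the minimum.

Selinger DP (subsets sized 1..n):
  {D}: scan cost=60, card=60
  {C}: scan cost=80, card=80
  {B}: scan cost=200, card=200
  {A}: scan cost=40, card=40
  {CD}: card=400; try (D,hash)→880, (D,nl_idx)→960, (C,merge)→1120, (D,merge)→1140, (C,hash)→1240, (C,nl)→4860 …(+1); best=880 via (D,hash)
  {BC}: card=800; try (C,hash)→1520, (B,merge)→2520, (C,merge)→2640, (B,hash)→3360, (B,nl)→16080, (C,nl)→16200; best=1520 via (C,hash)
  {AB}: card=400; try (A,hash)→880, (A,nl_idx)→1800, (B,merge)→2120, (A,merge)→2280, (B,hash)→3280, (B,nl)→8040 …(+1); best=880 via (A,hash)
  {BCD}: card=4000; try (D,hash)→3040, (B,hash)→4480, (B,merge)→6680, (D,nl_idx)→10320, (D,merge)→10740, (D,nl)→49520 …(+1); best=3040 via (D,hash)
  {ABC}: card=1600; try (C,hash)→2400, (A,hash)→2800, (C,merge)→5520, (A,nl_idx)→7920, (A,merge)→10600, (C,nl)→32880 …(+1); best=2400 via (C,hash)
  {ABCD}: card=8000; try (D,hash)→4720, (A,hash)→7520, (D,nl_idx)→20000, (D,merge)→22020, (A,nl_idx)→35040, (A,merge)→55320 …(+2); best=4720 via (D,hash)

cost=4720; order=B,A,C,D; methods=hash,hash,hash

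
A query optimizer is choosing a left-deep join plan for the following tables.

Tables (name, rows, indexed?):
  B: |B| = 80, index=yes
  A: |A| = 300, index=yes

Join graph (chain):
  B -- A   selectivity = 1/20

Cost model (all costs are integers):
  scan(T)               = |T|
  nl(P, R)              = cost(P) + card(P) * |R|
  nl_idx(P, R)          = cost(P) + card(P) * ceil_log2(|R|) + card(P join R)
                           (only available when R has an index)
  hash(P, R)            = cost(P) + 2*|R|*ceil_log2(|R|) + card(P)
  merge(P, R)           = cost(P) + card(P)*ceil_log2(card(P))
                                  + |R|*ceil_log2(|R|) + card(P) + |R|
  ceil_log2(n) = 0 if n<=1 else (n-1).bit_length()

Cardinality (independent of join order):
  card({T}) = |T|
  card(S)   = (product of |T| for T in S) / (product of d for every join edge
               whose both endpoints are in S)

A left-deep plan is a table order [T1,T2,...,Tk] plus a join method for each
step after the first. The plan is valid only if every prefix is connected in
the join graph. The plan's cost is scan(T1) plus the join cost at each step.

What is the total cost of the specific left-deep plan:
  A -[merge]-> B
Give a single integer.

3940

step 1: scan A: cost=300, card=300
step 2: join B via merge
    card(P join B) = 300*80/(20) = 1200
    cost = 300 + 300*9 + 80*7 + 300 + 80 = 3940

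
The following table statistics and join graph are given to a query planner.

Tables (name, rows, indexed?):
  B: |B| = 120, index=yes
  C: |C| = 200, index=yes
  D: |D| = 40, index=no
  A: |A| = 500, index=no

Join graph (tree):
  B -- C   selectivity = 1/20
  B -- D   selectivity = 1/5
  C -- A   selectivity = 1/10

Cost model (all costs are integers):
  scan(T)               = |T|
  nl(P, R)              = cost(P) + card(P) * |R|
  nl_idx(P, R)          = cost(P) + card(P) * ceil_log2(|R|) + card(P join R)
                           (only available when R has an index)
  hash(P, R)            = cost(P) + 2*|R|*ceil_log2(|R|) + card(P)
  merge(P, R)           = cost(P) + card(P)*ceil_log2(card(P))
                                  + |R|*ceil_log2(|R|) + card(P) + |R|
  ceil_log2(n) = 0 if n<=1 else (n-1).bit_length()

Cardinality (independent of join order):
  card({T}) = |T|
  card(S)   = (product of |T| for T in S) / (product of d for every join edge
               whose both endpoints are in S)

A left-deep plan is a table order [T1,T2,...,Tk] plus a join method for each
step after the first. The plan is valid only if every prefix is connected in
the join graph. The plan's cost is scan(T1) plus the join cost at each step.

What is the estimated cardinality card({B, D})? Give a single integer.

960

Tables in S: B(120), D(40)
Edges inside S: B-D(d=5)
numerator = 120 * 40 = 4800
denominator = 5 = 5
card(S) = 4800 / 5 = 960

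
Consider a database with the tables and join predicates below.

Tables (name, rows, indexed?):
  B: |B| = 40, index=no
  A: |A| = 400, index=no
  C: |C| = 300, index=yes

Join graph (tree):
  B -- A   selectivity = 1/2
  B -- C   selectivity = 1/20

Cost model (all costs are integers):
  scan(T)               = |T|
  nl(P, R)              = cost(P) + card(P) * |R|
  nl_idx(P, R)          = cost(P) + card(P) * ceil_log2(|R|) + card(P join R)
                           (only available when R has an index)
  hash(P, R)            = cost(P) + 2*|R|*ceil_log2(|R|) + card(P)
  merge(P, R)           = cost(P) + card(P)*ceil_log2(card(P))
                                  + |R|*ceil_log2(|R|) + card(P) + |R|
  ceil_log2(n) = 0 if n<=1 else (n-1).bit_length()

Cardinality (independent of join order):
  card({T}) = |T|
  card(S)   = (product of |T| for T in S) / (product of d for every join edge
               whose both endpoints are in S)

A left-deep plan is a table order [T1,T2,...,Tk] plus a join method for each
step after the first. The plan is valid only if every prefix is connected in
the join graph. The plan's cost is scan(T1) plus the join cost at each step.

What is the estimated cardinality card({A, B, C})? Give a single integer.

120000

Tables in S: A(400), B(40), C(300)
Edges inside S: B-A(d=2), B-C(d=20)
numerator = 400 * 40 * 300 = 4800000
denominator = 2 * 20 = 40
card(S) = 4800000 / 40 = 120000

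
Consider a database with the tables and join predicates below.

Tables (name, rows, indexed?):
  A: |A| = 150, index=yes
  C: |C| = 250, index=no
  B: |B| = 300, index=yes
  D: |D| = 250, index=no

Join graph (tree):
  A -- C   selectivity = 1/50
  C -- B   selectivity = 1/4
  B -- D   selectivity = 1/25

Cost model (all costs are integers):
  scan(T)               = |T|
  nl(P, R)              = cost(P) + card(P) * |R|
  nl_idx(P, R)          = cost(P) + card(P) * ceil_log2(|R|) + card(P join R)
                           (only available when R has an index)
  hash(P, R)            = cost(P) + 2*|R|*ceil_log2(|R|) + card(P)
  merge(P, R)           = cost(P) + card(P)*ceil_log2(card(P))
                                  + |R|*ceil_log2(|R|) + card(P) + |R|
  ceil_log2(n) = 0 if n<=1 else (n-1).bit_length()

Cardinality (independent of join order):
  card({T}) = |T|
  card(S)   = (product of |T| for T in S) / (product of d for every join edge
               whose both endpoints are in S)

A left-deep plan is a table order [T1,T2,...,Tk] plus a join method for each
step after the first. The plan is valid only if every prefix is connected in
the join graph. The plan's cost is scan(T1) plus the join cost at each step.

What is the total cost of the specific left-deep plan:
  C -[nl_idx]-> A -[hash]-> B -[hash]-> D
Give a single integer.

step 1: scan C: cost=250, card=250
step 2: join A via nl_idx
    card(P join A) = 250*150/(50) = 750
    cost = 250 + 250*8 + 750 = 3000
step 3: join B via hash
    card(P join B) = 750*300/(4) = 56250
    cost = 3000 + 2*300*9 + 750 = 9150
step 4: join D via hash
    card(P join D) = 56250*250/(25) = 562500
    cost = 9150 + 2*250*8 + 56250 = 69400

69400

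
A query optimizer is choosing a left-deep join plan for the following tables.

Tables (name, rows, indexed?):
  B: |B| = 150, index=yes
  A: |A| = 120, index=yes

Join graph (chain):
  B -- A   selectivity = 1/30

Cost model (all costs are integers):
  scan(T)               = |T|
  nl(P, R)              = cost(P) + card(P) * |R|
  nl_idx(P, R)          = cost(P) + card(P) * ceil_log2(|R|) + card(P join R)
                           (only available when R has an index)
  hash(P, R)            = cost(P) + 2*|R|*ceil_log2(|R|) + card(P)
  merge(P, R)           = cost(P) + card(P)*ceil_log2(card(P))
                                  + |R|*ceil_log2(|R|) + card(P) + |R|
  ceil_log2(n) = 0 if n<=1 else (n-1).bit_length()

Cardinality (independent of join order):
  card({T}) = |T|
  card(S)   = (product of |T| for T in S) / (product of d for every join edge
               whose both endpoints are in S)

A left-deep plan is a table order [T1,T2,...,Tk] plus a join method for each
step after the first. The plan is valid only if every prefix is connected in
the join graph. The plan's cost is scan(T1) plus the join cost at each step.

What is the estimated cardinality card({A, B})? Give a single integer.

Tables in S: A(120), B(150)
Edges inside S: B-A(d=30)
numerator = 120 * 150 = 18000
denominator = 30 = 30
card(S) = 18000 / 30 = 600

600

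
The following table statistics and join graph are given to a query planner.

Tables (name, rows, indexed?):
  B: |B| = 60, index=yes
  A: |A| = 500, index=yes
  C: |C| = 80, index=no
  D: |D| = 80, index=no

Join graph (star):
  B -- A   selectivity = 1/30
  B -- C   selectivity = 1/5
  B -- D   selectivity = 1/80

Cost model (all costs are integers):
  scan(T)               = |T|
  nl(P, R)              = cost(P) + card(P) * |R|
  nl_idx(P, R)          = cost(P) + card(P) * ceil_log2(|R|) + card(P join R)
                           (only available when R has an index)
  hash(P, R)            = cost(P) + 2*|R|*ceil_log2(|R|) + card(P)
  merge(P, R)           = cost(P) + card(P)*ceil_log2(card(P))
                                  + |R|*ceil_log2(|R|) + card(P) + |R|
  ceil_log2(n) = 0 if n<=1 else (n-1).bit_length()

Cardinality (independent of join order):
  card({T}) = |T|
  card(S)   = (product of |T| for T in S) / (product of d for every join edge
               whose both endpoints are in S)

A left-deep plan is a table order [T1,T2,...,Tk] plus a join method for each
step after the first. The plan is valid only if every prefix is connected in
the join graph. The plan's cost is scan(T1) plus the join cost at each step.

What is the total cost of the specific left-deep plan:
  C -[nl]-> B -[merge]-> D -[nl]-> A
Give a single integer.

step 1: scan C: cost=80, card=80
step 2: join B via nl
    card(P join B) = 80*60/(5) = 960
    cost = 80 + 80*60 = 4880
step 3: join D via merge
    card(P join D) = 960*80/(80) = 960
    cost = 4880 + 960*10 + 80*7 + 960 + 80 = 16080
step 4: join A via nl
    card(P join A) = 960*500/(30) = 16000
    cost = 16080 + 960*500 = 496080

496080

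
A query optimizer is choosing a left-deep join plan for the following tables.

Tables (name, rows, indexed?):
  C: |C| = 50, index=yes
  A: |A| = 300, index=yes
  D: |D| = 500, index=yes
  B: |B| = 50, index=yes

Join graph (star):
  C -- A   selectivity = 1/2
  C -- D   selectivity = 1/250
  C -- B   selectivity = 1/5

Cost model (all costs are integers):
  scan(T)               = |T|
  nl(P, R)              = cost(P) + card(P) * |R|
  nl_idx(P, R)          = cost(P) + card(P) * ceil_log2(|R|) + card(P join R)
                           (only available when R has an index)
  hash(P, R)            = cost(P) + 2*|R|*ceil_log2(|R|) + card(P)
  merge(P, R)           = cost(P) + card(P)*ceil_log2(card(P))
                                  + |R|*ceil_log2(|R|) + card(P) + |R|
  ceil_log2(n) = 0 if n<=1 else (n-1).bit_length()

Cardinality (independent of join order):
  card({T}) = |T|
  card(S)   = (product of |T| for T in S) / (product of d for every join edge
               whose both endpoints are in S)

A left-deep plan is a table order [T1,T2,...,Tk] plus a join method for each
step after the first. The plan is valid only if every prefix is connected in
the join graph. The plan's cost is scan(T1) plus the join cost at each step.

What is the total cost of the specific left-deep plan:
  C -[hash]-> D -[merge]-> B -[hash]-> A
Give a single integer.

16650

step 1: scan C: cost=50, card=50
step 2: join D via hash
    card(P join D) = 50*500/(250) = 100
    cost = 50 + 2*500*9 + 50 = 9100
step 3: join B via merge
    card(P join B) = 100*50/(5) = 1000
    cost = 9100 + 100*7 + 50*6 + 100 + 50 = 10250
step 4: join A via hash
    card(P join A) = 1000*300/(2) = 150000
    cost = 10250 + 2*300*9 + 1000 = 16650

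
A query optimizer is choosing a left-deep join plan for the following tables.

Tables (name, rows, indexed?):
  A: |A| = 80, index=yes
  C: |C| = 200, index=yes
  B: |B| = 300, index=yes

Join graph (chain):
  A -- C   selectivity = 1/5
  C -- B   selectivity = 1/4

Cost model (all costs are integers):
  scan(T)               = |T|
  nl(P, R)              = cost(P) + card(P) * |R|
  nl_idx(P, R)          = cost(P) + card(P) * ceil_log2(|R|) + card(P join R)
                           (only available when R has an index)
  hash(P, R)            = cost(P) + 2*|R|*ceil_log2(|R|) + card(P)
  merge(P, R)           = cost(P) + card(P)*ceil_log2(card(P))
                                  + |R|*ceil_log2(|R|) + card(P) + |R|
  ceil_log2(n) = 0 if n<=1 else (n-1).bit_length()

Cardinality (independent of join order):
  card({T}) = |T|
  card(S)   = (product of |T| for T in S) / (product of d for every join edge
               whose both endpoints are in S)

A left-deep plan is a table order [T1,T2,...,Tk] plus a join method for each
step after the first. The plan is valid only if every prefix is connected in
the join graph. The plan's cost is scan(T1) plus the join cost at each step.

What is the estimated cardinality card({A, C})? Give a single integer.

Tables in S: A(80), C(200)
Edges inside S: A-C(d=5)
numerator = 80 * 200 = 16000
denominator = 5 = 5
card(S) = 16000 / 5 = 3200

3200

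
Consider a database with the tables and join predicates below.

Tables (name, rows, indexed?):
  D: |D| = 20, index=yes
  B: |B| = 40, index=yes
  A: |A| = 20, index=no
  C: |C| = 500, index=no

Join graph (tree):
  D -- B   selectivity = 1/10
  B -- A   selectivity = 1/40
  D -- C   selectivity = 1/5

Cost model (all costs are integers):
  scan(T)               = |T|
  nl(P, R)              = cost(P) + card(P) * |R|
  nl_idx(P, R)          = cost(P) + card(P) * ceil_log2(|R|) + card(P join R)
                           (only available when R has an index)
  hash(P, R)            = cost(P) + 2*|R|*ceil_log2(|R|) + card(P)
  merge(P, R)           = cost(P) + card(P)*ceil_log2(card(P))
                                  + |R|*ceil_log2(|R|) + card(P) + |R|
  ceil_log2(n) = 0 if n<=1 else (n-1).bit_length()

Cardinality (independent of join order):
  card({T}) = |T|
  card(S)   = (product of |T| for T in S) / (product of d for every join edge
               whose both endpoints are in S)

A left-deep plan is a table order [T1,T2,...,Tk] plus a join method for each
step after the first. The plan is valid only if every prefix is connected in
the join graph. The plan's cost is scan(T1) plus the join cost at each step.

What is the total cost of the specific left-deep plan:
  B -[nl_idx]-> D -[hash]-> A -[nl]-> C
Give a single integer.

20600

step 1: scan B: cost=40, card=40
step 2: join D via nl_idx
    card(P join D) = 40*20/(10) = 80
    cost = 40 + 40*5 + 80 = 320
step 3: join A via hash
    card(P join A) = 80*20/(40) = 40
    cost = 320 + 2*20*5 + 80 = 600
step 4: join C via nl
    card(P join C) = 40*500/(5) = 4000
    cost = 600 + 40*500 = 20600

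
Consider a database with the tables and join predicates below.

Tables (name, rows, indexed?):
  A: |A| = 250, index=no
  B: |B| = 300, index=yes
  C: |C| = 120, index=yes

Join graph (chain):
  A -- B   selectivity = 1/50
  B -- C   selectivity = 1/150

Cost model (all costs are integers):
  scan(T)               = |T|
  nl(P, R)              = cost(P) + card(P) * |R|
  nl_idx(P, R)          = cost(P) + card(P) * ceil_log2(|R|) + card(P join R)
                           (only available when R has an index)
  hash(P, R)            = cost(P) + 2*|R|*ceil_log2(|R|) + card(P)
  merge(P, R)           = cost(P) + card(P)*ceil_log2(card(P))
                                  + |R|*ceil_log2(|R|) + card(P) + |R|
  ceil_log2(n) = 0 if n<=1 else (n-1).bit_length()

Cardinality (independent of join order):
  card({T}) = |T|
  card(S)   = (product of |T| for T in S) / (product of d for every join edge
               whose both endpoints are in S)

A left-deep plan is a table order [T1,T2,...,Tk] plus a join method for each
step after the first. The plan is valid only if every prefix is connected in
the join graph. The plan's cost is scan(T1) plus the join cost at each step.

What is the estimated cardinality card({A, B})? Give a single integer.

1500

Tables in S: A(250), B(300)
Edges inside S: A-B(d=50)
numerator = 250 * 300 = 75000
denominator = 50 = 50
card(S) = 75000 / 50 = 1500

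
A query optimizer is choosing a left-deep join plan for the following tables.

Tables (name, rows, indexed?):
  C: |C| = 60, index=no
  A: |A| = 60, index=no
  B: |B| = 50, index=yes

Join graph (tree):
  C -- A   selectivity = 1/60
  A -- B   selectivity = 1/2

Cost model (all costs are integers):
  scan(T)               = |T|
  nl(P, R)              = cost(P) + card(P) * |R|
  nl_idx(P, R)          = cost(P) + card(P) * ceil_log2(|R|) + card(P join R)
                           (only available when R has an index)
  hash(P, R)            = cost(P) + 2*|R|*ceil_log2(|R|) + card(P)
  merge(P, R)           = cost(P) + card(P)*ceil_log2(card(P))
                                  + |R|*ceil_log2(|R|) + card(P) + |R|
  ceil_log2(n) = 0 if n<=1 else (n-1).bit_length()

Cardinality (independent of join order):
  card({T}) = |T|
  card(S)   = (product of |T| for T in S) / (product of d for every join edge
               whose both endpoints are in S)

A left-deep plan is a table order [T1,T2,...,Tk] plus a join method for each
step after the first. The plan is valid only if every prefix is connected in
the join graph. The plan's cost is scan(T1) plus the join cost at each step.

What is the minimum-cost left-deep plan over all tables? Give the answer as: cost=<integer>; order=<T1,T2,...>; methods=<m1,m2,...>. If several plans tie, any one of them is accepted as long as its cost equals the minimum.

cost=1500; order=A,C,B; methods=hash,hash

Selinger DP (subsets sized 1..n):
  {C}: scan cost=60, card=60
  {A}: scan cost=60, card=60
  {B}: scan cost=50, card=50
  {AC}: card=60; try (C,hash)→840, (A,hash)→840, (C,merge)→900, (A,merge)→900, (C,nl)→3660, (A,nl)→3660; best=840 via (C,hash)
  {AB}: card=1500; try (B,hash)→720, (A,hash)→820, (A,merge)→820, (B,merge)→830, (B,nl_idx)→1920, (A,nl)→3050 …(+1); best=720 via (B,hash)
  {ABC}: card=1500; try (B,hash)→1500, (B,merge)→1610, (B,nl_idx)→2700, (C,hash)→2940, (B,nl)→3840, (C,merge)→19140 …(+1); best=1500 via (B,hash)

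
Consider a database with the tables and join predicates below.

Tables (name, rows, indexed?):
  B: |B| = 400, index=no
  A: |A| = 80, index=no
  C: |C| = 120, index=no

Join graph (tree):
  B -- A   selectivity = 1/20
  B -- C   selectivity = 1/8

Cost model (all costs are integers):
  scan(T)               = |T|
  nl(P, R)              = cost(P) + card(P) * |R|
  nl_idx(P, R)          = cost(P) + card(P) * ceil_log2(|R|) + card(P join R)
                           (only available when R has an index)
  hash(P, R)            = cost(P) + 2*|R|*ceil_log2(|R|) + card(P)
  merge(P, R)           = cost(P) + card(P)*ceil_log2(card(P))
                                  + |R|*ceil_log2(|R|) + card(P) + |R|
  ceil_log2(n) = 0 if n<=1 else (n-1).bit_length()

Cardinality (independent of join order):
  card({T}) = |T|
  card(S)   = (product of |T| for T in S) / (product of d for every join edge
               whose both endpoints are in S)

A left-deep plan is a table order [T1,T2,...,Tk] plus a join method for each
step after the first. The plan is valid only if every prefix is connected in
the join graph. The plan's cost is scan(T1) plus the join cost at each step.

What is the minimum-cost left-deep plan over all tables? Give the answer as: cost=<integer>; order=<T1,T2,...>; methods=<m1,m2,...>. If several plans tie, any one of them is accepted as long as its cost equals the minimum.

cost=5200; order=B,A,C; methods=hash,hash

Selinger DP (subsets sized 1..n):
  {B}: scan cost=400, card=400
  {A}: scan cost=80, card=80
  {C}: scan cost=120, card=120
  {AB}: card=1600; try (A,hash)→1920, (B,merge)→4720, (A,merge)→5040, (B,hash)→7360, (B,nl)→32080, (A,nl)→32400; best=1920 via (A,hash)
  {BC}: card=6000; try (C,hash)→2480, (B,merge)→5080, (C,merge)→5360, (B,hash)→7440, (B,nl)→48120, (C,nl)→48400; best=2480 via (C,hash)
  {ABC}: card=24000; try (C,hash)→5200, (A,hash)→9600, (C,merge)→22080, (A,merge)→87120, (C,nl)→193920, (A,nl)→482480; best=5200 via (C,hash)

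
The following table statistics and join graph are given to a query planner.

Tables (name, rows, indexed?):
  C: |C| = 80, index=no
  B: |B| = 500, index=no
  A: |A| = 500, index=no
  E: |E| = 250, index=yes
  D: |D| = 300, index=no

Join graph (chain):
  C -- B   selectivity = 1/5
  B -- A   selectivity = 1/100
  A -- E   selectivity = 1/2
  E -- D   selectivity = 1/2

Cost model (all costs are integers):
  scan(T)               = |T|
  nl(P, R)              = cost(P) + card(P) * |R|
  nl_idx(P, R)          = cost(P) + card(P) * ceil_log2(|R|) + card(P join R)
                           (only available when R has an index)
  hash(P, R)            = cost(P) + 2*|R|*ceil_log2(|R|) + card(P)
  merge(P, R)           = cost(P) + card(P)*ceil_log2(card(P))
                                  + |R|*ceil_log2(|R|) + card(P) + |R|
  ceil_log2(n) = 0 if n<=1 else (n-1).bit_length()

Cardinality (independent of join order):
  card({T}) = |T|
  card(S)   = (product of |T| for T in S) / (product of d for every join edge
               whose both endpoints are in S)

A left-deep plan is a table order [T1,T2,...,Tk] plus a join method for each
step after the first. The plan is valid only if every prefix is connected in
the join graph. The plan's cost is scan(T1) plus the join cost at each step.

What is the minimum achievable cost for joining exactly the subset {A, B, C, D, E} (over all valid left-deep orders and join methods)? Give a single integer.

5063020

Selinger DP over subsets of {A,B,C,D,E}:
  {C}: scan cost=80, card=80
  {B}: scan cost=500, card=500
  {A}: scan cost=500, card=500
  {E}: scan cost=250, card=250
  {D}: scan cost=300, card=300
  {BC}: card=8000; try (C,hash)→2120, (B,merge)→5720, (C,merge)→6140, (B,hash)→9160, (B,nl)→40080, (C,nl)→40500; best=2120 via (C,hash)
  {AB}: card=2500; try (B,hash)→10000, (A,hash)→10000, (B,merge)→10500, (A,merge)→10500, (B,nl)→250500, (A,nl)→250500; best=10000 via (B,hash)
  {AE}: card=62500; try (E,hash)→5000, (A,merge)→7500, (E,merge)→7750, (A,hash)→9500, (E,nl_idx)→67000, (A,nl)→125250 …(+1); best=5000 via (E,hash)
  {DE}: card=37500; try (E,hash)→4600, (D,merge)→5500, (E,merge)→5550, (D,hash)→5900, (E,nl_idx)→40200, (D,nl)→75250 …(+1); best=4600 via (E,hash)
  {ABC}: card=40000; try (C,hash)→13620, (A,hash)→19120, (C,merge)→43140, (A,merge)→119120, (C,nl)→210000, (A,nl)→4002120; best=13620 via (C,hash)
  {ABE}: card=312500; try (E,hash)→16500, (E,merge)→44750, (B,hash)→76500, (E,nl_idx)→342500, (E,nl)→635000, (B,merge)→1072500 …(+1); best=16500 via (E,hash)
  {ADE}: card=9375000; try (A,hash)→51100, (D,hash)→72900, (A,merge)→647100, (D,merge)→1070500, (A,nl)→18754600, (D,nl)→18755000; best=51100 via (A,hash)
  {ABCE}: card=5000000; try (E,hash)→57620, (C,hash)→330120, (E,merge)→695870, (E,nl_idx)→5333620, (C,merge)→6267140, (E,nl)→10013620 …(+1); best=57620 via (E,hash)
  {ABDE}: card=46875000; try (D,hash)→334400, (D,merge)→6269500, (B,hash)→9435100, (D,nl)→93766500, (B,merge)→234431100, (B,nl)→4687551100; best=334400 via (D,hash)
  {ABCDE}: card=750000000; try (D,hash)→5063020, (C,hash)→47210520, (D,merge)→120060620, (C,merge)→1265960040, (D,nl)→1500057620, (C,nl)→3750334400; best=5063020 via (D,hash)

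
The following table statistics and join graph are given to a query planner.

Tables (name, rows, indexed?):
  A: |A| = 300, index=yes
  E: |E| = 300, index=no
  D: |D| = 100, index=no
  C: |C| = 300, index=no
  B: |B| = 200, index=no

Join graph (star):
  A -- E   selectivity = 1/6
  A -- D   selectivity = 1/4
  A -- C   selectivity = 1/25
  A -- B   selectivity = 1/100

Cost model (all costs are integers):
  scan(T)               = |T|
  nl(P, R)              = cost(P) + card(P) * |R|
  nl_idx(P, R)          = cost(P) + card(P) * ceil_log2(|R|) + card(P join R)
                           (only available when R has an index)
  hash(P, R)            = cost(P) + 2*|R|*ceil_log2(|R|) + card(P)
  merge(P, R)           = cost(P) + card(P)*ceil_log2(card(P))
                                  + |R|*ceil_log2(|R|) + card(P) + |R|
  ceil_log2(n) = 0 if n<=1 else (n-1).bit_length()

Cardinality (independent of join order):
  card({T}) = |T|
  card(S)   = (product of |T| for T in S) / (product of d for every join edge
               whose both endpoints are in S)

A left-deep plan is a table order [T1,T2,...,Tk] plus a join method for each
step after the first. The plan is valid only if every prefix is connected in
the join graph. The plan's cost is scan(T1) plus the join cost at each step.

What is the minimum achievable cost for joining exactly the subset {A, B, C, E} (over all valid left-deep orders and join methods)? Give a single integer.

21200

Selinger DP over subsets of {A,B,C,E}:
  {A}: scan cost=300, card=300
  {E}: scan cost=300, card=300
  {C}: scan cost=300, card=300
  {B}: scan cost=200, card=200
  {AE}: card=15000; try (E,hash)→6000, (A,hash)→6000, (E,merge)→6300, (A,merge)→6300, (A,nl_idx)→18000, (E,nl)→90300 …(+1); best=6000 via (E,hash)
  {AC}: card=3600; try (C,hash)→6000, (A,hash)→6000, (C,merge)→6300, (A,merge)→6300, (A,nl_idx)→6600, (C,nl)→90300 …(+1); best=6000 via (C,hash)
  {AB}: card=600; try (A,nl_idx)→2600, (B,hash)→3800, (A,merge)→5000, (B,merge)→5100, (A,hash)→5800, (A,nl)→60200 …(+1); best=2600 via (A,nl_idx)
  {ACE}: card=180000; try (E,hash)→15000, (C,hash)→26400, (E,merge)→55800, (C,merge)→234000, (E,nl)→1086000, (C,nl)→4506000; best=15000 via (E,hash)
  {ABE}: card=30000; try (E,hash)→8600, (E,merge)→12200, (B,hash)→24200, (E,nl)→182600, (B,merge)→232800, (B,nl)→3006000; best=8600 via (E,hash)
  {ABC}: card=7200; try (C,hash)→8600, (C,merge)→12200, (B,hash)→12800, (B,merge)→54600, (C,nl)→182600, (B,nl)→726000; best=8600 via (C,hash)
  {ABCE}: card=360000; try (E,hash)→21200, (C,hash)→44000, (E,merge)→112400, (B,hash)→198200, (C,merge)→491600, (E,nl)→2168600 …(+3); best=21200 via (E,hash)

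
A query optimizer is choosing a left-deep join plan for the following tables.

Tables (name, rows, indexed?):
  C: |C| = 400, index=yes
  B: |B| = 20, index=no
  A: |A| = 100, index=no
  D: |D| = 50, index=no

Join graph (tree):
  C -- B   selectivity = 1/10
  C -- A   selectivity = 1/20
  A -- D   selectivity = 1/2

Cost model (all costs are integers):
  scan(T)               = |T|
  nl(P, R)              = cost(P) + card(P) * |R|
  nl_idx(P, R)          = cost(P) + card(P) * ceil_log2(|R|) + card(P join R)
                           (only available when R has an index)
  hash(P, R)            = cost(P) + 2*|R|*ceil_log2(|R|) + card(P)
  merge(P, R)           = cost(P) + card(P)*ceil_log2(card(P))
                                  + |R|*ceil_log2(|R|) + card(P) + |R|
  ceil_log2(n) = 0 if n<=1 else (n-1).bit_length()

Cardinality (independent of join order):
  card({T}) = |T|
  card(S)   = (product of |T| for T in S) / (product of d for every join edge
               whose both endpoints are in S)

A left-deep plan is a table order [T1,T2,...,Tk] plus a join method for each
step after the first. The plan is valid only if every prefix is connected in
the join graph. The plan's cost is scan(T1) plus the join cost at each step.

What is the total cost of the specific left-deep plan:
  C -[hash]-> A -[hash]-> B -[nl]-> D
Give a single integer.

204400

step 1: scan C: cost=400, card=400
step 2: join A via hash
    card(P join A) = 400*100/(20) = 2000
    cost = 400 + 2*100*7 + 400 = 2200
step 3: join B via hash
    card(P join B) = 2000*20/(10) = 4000
    cost = 2200 + 2*20*5 + 2000 = 4400
step 4: join D via nl
    card(P join D) = 4000*50/(2) = 100000
    cost = 4400 + 4000*50 = 204400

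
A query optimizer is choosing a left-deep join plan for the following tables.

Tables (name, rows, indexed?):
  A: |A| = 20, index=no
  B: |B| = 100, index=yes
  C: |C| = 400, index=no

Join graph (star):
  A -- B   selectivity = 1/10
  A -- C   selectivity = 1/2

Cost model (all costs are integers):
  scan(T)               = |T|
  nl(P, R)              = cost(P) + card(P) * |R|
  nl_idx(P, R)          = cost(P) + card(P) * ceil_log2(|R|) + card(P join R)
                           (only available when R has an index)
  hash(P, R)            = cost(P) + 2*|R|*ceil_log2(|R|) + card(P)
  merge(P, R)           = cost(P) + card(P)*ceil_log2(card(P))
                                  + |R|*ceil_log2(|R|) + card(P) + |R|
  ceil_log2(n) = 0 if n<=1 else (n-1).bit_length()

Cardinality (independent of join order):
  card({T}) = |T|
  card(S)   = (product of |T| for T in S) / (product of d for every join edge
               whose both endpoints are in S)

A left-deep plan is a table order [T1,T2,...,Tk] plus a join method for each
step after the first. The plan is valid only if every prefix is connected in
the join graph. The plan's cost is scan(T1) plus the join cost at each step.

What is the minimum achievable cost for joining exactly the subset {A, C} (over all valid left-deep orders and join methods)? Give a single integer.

1000

Selinger DP over subsets of {A,C}:
  {A}: scan cost=20, card=20
  {C}: scan cost=400, card=400
  {AC}: card=4000; try (A,hash)→1000, (C,merge)→4140, (A,merge)→4520, (C,hash)→7240, (C,nl)→8020, (A,nl)→8400; best=1000 via (A,hash)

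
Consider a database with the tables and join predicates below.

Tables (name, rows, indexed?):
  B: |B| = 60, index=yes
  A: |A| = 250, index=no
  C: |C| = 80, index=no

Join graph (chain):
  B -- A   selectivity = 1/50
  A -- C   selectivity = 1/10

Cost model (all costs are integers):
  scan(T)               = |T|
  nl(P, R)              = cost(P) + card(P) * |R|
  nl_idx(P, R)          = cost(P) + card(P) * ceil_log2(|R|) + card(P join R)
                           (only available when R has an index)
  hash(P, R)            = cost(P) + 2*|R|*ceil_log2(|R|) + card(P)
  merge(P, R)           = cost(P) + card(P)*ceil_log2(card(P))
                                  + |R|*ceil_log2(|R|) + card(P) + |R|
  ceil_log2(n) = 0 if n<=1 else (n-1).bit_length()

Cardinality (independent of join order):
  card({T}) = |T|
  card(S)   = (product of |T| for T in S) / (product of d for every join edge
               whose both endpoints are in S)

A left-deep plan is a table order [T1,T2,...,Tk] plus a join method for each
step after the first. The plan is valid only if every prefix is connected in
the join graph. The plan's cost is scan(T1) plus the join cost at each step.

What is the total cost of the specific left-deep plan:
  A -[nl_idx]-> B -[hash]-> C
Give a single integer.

step 1: scan A: cost=250, card=250
step 2: join B via nl_idx
    card(P join B) = 250*60/(50) = 300
    cost = 250 + 250*6 + 300 = 2050
step 3: join C via hash
    card(P join C) = 300*80/(10) = 2400
    cost = 2050 + 2*80*7 + 300 = 3470

3470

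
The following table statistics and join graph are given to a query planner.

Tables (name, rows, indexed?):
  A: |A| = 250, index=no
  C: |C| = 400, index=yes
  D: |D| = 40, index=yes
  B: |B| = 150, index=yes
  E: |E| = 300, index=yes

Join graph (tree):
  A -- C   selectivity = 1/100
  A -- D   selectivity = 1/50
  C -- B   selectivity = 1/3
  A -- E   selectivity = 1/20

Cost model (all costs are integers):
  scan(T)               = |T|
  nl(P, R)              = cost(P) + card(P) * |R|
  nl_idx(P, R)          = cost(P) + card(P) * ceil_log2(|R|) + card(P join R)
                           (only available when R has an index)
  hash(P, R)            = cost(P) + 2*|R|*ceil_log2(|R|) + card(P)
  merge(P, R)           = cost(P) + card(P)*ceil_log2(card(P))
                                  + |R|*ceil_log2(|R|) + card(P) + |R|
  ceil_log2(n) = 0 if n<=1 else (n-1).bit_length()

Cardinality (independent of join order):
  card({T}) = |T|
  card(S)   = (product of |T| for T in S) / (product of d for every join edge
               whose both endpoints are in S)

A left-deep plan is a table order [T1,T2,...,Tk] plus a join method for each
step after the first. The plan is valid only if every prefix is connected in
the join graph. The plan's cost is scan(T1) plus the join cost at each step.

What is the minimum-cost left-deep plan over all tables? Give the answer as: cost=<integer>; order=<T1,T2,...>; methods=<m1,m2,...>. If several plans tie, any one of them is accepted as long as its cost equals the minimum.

Selinger DP (subsets sized 1..n):
  {A}: scan cost=250, card=250
  {C}: scan cost=400, card=400
  {D}: scan cost=40, card=40
  {B}: scan cost=150, card=150
  {E}: scan cost=300, card=300
  {AC}: card=1000; try (C,nl_idx)→3500, (A,hash)→4800, (C,merge)→6500, (A,merge)→6650, (C,hash)→7700, (C,nl)→100250 …(+1); best=3500 via (C,nl_idx)
  {AD}: card=200; try (D,hash)→980, (D,nl_idx)→1950, (A,merge)→2570, (D,merge)→2780, (A,hash)→4080, (A,nl)→10040 …(+1); best=980 via (D,hash)
  {AE}: card=3750; try (A,hash)→4600, (E,merge)→5500, (A,merge)→5550, (E,hash)→5900, (E,nl_idx)→6250, (E,nl)→75250 …(+1); best=4600 via (A,hash)
  {BC}: card=20000; try (B,hash)→3200, (C,merge)→5500, (B,merge)→5750, (C,hash)→7500, (C,nl_idx)→21500, (B,nl_idx)→23600 …(+2); best=3200 via (B,hash)
  {ACD}: card=800; try (C,nl_idx)→3580, (D,hash)→4980, (C,merge)→6780, (C,hash)→8380, (D,nl_idx)→10300, (D,merge)→14780 …(+2); best=3580 via (C,nl_idx)
  {ABC}: card=50000; try (B,hash)→6900, (B,merge)→15850, (A,hash)→27200, (B,nl_idx)→61500, (B,nl)→153500, (A,merge)→325450 …(+1); best=6900 via (B,hash)
  {ACE}: card=15000; try (E,hash)→9900, (C,hash)→15550, (E,merge)→17500, (E,nl_idx)→27500, (C,nl_idx)→53350, (C,merge)→57350 …(+2); best=9900 via (E,hash)
  {ADE}: card=3000; try (E,merge)→5780, (E,nl_idx)→5780, (E,hash)→6580, (D,hash)→8830, (D,nl_idx)→30100, (D,merge)→53630 …(+2); best=5780 via (E,merge)
  {ABCD}: card=40000; try (B,hash)→6780, (B,merge)→13730, (B,nl_idx)→49980, (D,hash)→57380, (B,nl)→123580, (D,nl_idx)→346900 …(+2); best=6780 via (B,hash)
  {ACDE}: card=12000; try (E,hash)→9780, (E,merge)→15380, (C,hash)→15980, (E,nl_idx)→22780, (D,hash)→25380, (C,nl_idx)→44780 …(+6); best=9780 via (E,hash)
  {ABCE}: card=750000; try (B,hash)→27300, (E,hash)→62300, (B,merge)→236250, (E,merge)→859900, (B,nl_idx)→879900, (E,nl_idx)→1206900 …(+2); best=27300 via (B,hash)
  {ABCDE}: card=600000; try (B,hash)→24180, (E,hash)→52180, (B,merge)→191130, (E,merge)→689780, (B,nl_idx)→705780, (D,hash)→777780 …(+6); best=24180 via (B,hash)

cost=24180; order=A,D,C,E,B; methods=hash,nl_idx,hash,hash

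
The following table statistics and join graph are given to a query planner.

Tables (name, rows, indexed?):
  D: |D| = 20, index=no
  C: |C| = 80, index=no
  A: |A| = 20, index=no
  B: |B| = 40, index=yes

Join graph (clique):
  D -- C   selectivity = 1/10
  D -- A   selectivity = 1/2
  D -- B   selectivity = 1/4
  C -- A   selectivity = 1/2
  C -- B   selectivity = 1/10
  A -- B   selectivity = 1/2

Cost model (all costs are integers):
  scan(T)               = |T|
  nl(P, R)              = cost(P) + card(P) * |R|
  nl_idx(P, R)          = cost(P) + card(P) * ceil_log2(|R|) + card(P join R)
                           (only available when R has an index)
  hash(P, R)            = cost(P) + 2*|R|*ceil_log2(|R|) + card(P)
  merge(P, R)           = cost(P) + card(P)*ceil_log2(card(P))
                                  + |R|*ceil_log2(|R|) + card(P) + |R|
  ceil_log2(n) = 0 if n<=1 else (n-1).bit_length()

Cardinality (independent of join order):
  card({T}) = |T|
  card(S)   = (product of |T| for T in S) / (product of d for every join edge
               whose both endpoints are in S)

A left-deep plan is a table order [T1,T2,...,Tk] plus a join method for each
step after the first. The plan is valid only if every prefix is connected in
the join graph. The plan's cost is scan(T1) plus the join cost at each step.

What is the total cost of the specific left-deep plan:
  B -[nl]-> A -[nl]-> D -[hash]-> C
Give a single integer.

10960

step 1: scan B: cost=40, card=40
step 2: join A via nl
    card(P join A) = 40*20/(2) = 400
    cost = 40 + 40*20 = 840
step 3: join D via nl
    card(P join D) = 400*20/(2*4) = 1000
    cost = 840 + 400*20 = 8840
step 4: join C via hash
    card(P join C) = 1000*80/(10*2*10) = 400
    cost = 8840 + 2*80*7 + 1000 = 10960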